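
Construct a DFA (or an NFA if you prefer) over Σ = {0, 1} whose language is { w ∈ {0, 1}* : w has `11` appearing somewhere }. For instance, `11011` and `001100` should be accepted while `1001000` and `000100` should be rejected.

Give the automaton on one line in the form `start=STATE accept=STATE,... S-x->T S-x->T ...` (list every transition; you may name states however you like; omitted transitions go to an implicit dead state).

States q0..q1 record the length of the longest prefix of `11` that matches the current input suffix. Reaching q2 means `11` has been seen, and we stay there forever. Accept from q2.
        0   1  
>  q0   q0  q1 
   q1   q0  q2 
 * q2   q2  q2 
(> = start, * = accepting)

start=q0 accept=q2 q0-0->q0 q0-1->q1 q1-0->q0 q1-1->q2 q2-0->q2 q2-1->q2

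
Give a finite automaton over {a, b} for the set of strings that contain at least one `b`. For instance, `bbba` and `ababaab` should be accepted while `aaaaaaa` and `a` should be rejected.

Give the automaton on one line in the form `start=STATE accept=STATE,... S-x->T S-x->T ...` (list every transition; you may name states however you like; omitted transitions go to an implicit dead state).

Count `b`s, saturating at 2: state q0 means no `b` yet, q1 means one `b` seen, q2 means more than one. Each `b` increments (capped at q2); other symbols loop. Accept from {q1, q2}.
        a   b  
>  q0   q0  q1 
 * q1   q1  q2 
 * q2   q2  q2 
(> = start, * = accepting)

start=q0 accept=q1,q2 q0-a->q0 q0-b->q1 q1-a->q1 q1-b->q2 q2-a->q2 q2-b->q2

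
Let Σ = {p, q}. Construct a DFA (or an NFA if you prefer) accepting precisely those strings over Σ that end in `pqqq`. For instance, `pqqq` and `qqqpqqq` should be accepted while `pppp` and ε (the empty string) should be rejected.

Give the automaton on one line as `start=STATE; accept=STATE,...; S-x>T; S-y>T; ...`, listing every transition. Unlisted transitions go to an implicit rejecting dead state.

Remember how much of `pqqq` the current input suffix matches. State A means no match yet; B means the last symbol is `p`; C means the last 2 symbols are `pq`; D means the last 3 symbols are `pqq`; E means the last 4 symbols are `pqqq`. Only E accepts. On a mismatch, fall back to the longest proper suffix that is still a prefix of `pqqq`.
       p  q 
>  A   B  A 
   B   B  C 
   C   B  D 
   D   B  E 
 * E   B  A 
(> = start, * = accepting)

start=A; accept=E; A-p>B; A-q>A; B-p>B; B-q>C; C-p>B; C-q>D; D-p>B; D-q>E; E-p>B; E-q>A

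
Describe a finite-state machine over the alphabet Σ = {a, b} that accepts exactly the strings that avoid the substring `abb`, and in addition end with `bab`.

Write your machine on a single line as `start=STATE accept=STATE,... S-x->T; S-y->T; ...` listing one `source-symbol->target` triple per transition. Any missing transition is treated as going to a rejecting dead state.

start=q0; accept=q6; q0-a->q1; q0-b->q2; q1-a->q1; q1-b->q3; q2-a->q4; q2-b->q2; q3-a->q4; q3-b->q5; q4-a->q1; q4-b->q6; q5-a->q7; q5-b->q5; q6-a->q4; q6-b->q5; q7-a->q8; q7-b->q9; q8-a->q8; q8-b->q5; q9-a->q7; q9-b->q5

Handle the two conditions separately and then intersect. One (4 states) tracks partial matches of the forbidden pattern `abb`; the other (4 states) tracks how much of the suffix `bab` has currently been matched. Each combined state is a pair, one component from each; accept when both components accept.
With 10 states:
        a   b  
>  q0   q1  q2 
   q1   q1  q3 
   q2   q4  q2 
   q3   q4  q5 
   q4   q1  q6 
   q5   q7  q5 
 * q6   q4  q5 
   q7   q8  q9 
   q8   q8  q5 
   q9   q7  q5 
(> = start, * = accepting)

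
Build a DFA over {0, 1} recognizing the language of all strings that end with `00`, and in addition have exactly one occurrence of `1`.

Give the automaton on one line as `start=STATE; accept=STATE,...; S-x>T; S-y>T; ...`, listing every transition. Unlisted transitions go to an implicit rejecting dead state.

Handle the two conditions separately and then intersect. The first has 3 states tracking how much of the suffix `00` has currently been matched; the second has 3 states tracking the count of `1`s, saturating at 2. A product state is a pair (one from each), accepting exactly when both do.
        0   1  
>  s0   s1  s2 
   s1   s3  s2 
   s2   s4  s5 
   s3   s3  s2 
   s4   s6  s5 
   s5   s7  s5 
 * s6   s6  s5 
   s7   s8  s5 
   s8   s8  s5 
(> = start, * = accepting)

start=s0; accept=s6; s0-0>s1; s0-1>s2; s1-0>s3; s1-1>s2; s2-0>s4; s2-1>s5; s3-0>s3; s3-1>s2; s4-0>s6; s4-1>s5; s5-0>s7; s5-1>s5; s6-0>s6; s6-1>s5; s7-0>s8; s7-1>s5; s8-0>s8; s8-1>s5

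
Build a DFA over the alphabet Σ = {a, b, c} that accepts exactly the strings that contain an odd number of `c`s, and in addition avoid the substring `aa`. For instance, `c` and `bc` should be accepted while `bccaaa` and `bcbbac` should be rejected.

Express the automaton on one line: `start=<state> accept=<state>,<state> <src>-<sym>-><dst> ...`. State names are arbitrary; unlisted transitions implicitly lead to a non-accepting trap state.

Build one automaton per condition and run them in lockstep. The first has 2 states tracking the count of `c`s modulo 2; the second has 3 states tracking partial matches of the forbidden pattern `aa`. A product state is a pair (one from each), accepting exactly when both do.
        a   b   c  
>  q0   q1  q0  q2 
   q1   q3  q0  q2 
 * q2   q4  q2  q0 
   q3   q3  q3  q5 
 * q4   q5  q2  q0 
   q5   q5  q5  q3 
(> = start, * = accepting)

start=q0 accept=q2,q4 q0-a->q1 q0-b->q0 q0-c->q2 q1-a->q3 q1-b->q0 q1-c->q2 q2-a->q4 q2-b->q2 q2-c->q0 q3-a->q3 q3-b->q3 q3-c->q5 q4-a->q5 q4-b->q2 q4-c->q0 q5-a->q5 q5-b->q5 q5-c->q3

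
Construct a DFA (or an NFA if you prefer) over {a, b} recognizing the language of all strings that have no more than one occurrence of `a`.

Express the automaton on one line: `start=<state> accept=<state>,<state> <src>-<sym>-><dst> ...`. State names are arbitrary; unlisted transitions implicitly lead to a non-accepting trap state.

start=q0 accept=q0,q1 q0-a->q1 q0-b->q0 q1-a->q2 q1-b->q1 q2-a->q2 q2-b->q2

Only the number of `a`s matters, and only up to 2. Make a chain q0 → q1 → q2 advanced by each `a` (with q2 absorbing); every other symbol self-loops. The accepting set is {q0, q1}.
        a   b  
>* q0   q1  q0 
 * q1   q2  q1 
   q2   q2  q2 
(> = start, * = accepting)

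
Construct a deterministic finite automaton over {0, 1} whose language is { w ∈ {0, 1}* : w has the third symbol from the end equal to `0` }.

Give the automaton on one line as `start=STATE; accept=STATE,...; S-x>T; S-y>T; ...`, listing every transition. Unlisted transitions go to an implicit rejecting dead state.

start=S0; accept=S7,S8,S9,S10; S0-0>S1; S0-1>S2; S1-0>S3; S1-1>S4; S2-0>S5; S2-1>S6; S3-0>S7; S3-1>S8; S4-0>S9; S4-1>S10; S5-0>S11; S5-1>S12; S6-0>S13; S6-1>S14; S7-0>S7; S7-1>S8; S8-0>S9; S8-1>S10; S9-0>S11; S9-1>S12; S10-0>S13; S10-1>S14; S11-0>S7; S11-1>S8; S12-0>S9; S12-1>S10; S13-0>S11; S13-1>S12; S14-0>S13; S14-1>S14

Because acceptance depends on a position counted from the end, the machine has to buffer the most recent 3 symbols. Make each state the string of the last up-to-3 symbols read; on input `x` shift the window left and append `x`. Accept when the buffered window has length 3 and begins with `0`.
A 15-state machine:
          0    1  
>  S0     S1   S2 
   S1     S3   S4 
   S2     S5   S6 
   S3     S7   S8 
   S4     S9  S10 
   S5    S11  S12 
   S6    S13  S14 
 * S7     S7   S8 
 * S8     S9  S10 
 * S9    S11  S12 
 * S10   S13  S14 
   S11    S7   S8 
   S12    S9  S10 
   S13   S11  S12 
   S14   S13  S14 
(> = start, * = accepting)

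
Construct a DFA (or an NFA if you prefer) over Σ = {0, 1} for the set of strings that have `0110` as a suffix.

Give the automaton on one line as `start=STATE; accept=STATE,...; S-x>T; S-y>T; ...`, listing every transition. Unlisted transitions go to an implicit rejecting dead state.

start=q0; accept=q4; q0-0>q1; q0-1>q0; q1-0>q1; q1-1>q2; q2-0>q1; q2-1>q3; q3-0>q4; q3-1>q0; q4-0>q1; q4-1>q2

Let each state record the length of the longest suffix of the input read so far that is also a prefix of `0110`. q1 means the last symbol is `0`; q2 means the last 2 symbols are `01`; q3 means the last 3 symbols are `011`; q4 means the last 4 symbols are `0110`. Accept only at q4, where the string currently ends in `0110`.
With 5 states:
        0   1  
>  q0   q1  q0 
   q1   q1  q2 
   q2   q1  q3 
   q3   q4  q0 
 * q4   q1  q2 
(> = start, * = accepting)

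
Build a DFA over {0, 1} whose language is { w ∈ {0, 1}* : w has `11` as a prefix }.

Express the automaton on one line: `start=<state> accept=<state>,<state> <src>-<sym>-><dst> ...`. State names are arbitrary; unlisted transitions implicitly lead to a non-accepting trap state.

start=q0 accept=q2 q0-0->q3 q0-1->q1 q1-0->q3 q1-1->q2 q2-0->q2 q2-1->q2 q3-0->q3 q3-1->q3

Walk along `11` while the input agrees: from q0 take `1` to q1, and so on. Any deviation drops to the rejecting sink q3. Once q2 is reached the prefix is confirmed and every continuation is accepted.
        0   1  
>  q0   q3  q1 
   q1   q3  q2 
 * q2   q2  q2 
   q3   q3  q3 
(> = start, * = accepting)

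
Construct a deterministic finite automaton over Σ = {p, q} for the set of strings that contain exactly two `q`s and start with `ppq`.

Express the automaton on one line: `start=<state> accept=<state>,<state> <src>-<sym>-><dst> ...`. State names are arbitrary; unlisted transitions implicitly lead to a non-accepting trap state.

Run two small machines in parallel and take their product. The first has 4 states tracking the count of `q`s, saturating at 3; the second has 5 states tracking whether the input so far still matches the prefix `ppq`. A product state is a pair (one from each), accepting exactly when both do.
With 10 states:
        p   q  
>  S0   S1  S2 
   S1   S3  S2 
   S2   S2  S4 
   S3   S5  S6 
   S4   S4  S7 
   S5   S5  S2 
   S6   S6  S8 
   S7   S7  S7 
 * S8   S8  S9 
   S9   S9  S9 
(> = start, * = accepting)

start=S0 accept=S8 S0-p->S1 S0-q->S2 S1-p->S3 S1-q->S2 S2-p->S2 S2-q->S4 S3-p->S5 S3-q->S6 S4-p->S4 S4-q->S7 S5-p->S5 S5-q->S2 S6-p->S6 S6-q->S8 S7-p->S7 S7-q->S7 S8-p->S8 S8-q->S9 S9-p->S9 S9-q->S9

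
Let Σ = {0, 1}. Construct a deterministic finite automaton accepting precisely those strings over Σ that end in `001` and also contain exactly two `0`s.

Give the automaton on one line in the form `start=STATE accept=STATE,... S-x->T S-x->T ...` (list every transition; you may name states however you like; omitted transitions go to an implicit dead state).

start=q0 accept=q5 q0-0->q1 q0-1->q0 q1-0->q2 q1-1->q3 q2-0->q4 q2-1->q5 q3-0->q6 q3-1->q3 q4-0->q4 q4-1->q7 q5-0->q8 q5-1->q9 q6-0->q4 q6-1->q9 q7-0->q8 q7-1->q10 q8-0->q4 q8-1->q10 q9-0->q8 q9-1->q9 q10-0->q8 q10-1->q10

Handle the two conditions separately and then intersect. The first has 4 states tracking how much of the suffix `001` has currently been matched; the second has 4 states tracking the count of `0`s, saturating at 3. A product state is a pair (one from each), accepting exactly when both do.
          0    1  
>  q0     q1   q0 
   q1     q2   q3 
   q2     q4   q5 
   q3     q6   q3 
   q4     q4   q7 
 * q5     q8   q9 
   q6     q4   q9 
   q7     q8  q10 
   q8     q4  q10 
   q9     q8   q9 
   q10    q8  q10 
(> = start, * = accepting)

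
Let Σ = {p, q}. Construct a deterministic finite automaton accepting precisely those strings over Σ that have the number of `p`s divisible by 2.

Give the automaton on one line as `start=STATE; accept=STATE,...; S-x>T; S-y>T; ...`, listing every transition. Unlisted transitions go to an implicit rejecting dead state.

start=A; accept=A; A-p>B; A-q>A; B-p>A; B-q>B

The only thing that matters is how many `p`s have appeared, reduced mod 2. Use one state per residue: A for 0, …, B for 1. Reading `p` moves to the next residue; anything else stays put. A is accepting.
       p  q 
>* A   B  A 
   B   A  B 
(> = start, * = accepting)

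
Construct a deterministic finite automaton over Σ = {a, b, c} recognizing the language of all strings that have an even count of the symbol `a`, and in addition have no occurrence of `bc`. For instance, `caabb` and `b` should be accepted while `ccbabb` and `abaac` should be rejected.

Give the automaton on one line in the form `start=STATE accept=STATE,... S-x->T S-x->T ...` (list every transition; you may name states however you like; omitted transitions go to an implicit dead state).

start=s0 accept=s0,s2 s0-a->s1 s0-b->s2 s0-c->s0 s1-a->s0 s1-b->s3 s1-c->s1 s2-a->s1 s2-b->s2 s2-c->s4 s3-a->s0 s3-b->s3 s3-c->s5 s4-a->s5 s4-b->s4 s4-c->s4 s5-a->s4 s5-b->s5 s5-c->s5

Handle the two conditions separately and then intersect. The first has 2 states tracking the count of `a`s modulo 2; the second has 3 states tracking partial matches of the forbidden pattern `bc`. A product state is a pair (one from each), accepting exactly when both do.
With 6 states:
        a   b   c  
>* s0   s1  s2  s0 
   s1   s0  s3  s1 
 * s2   s1  s2  s4 
   s3   s0  s3  s5 
   s4   s5  s4  s4 
   s5   s4  s5  s5 
(> = start, * = accepting)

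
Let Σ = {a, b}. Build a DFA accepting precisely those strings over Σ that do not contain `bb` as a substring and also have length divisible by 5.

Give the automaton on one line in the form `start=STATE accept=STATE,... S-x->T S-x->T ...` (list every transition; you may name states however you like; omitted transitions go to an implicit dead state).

start=S0 accept=S0,S10 S0-a->S1 S0-b->S2 S1-a->S3 S1-b->S4 S2-a->S3 S2-b->S5 S3-a->S6 S3-b->S7 S4-a->S6 S4-b->S5 S5-a->S5 S5-b->S5 S6-a->S8 S6-b->S9 S7-a->S8 S7-b->S5 S8-a->S0 S8-b->S10 S9-a->S0 S9-b->S5 S10-a->S1 S10-b->S5

Build one automaton per condition and run them in lockstep. The first has 3 states tracking partial matches of the forbidden pattern `bb`; the second has 5 states tracking the input length modulo 5. A product state is a pair (one from each), accepting exactly when both do. Equivalent product states are then merged.
With 11 states:
          a    b  
>* S0     S1   S2 
   S1     S3   S4 
   S2     S3   S5 
   S3     S6   S7 
   S4     S6   S5 
   S5     S5   S5 
   S6     S8   S9 
   S7     S8   S5 
   S8     S0  S10 
   S9     S0   S5 
 * S10    S1   S5 
(> = start, * = accepting)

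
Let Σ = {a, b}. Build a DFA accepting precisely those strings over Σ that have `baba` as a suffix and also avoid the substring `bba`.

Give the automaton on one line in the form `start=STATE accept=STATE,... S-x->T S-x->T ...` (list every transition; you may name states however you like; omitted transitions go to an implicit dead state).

Build one automaton per condition and run them in lockstep. The first has 5 states tracking how much of the suffix `baba` has currently been matched; the second has 4 states tracking partial matches of the forbidden pattern `bba`. A product state is a pair (one from each), accepting exactly when both do. After merging equivalent states the machine shrinks.
A 6-state machine:
        a   b  
>  s0   s0  s1 
   s1   s2  s3 
   s2   s0  s4 
   s3   s3  s3 
   s4   s5  s3 
 * s5   s0  s4 
(> = start, * = accepting)

start=s0 accept=s5 s0-a->s0 s0-b->s1 s1-a->s2 s1-b->s3 s2-a->s0 s2-b->s4 s3-a->s3 s3-b->s3 s4-a->s5 s4-b->s3 s5-a->s0 s5-b->s4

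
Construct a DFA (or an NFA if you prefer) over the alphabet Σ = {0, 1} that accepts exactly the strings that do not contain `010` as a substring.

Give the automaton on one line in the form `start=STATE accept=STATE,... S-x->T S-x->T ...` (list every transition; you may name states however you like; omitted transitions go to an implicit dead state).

Track partial matches of the forbidden pattern `010`. State D is a dead state reached once `010` has occurred; every other state accepts. A means no part of `010` is currently matched.
With 4 states:
       0  1 
>* A   B  A 
 * B   B  C 
 * C   D  A 
   D   D  D 
(> = start, * = accepting)

start=A accept=A,B,C A-0->B A-1->A B-0->B B-1->C C-0->D C-1->A D-0->D D-1->D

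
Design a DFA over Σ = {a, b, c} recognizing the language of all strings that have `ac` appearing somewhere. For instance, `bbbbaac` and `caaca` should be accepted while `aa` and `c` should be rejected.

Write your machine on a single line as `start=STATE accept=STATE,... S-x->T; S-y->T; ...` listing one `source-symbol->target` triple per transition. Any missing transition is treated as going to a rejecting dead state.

States q0..q1 record the length of the longest prefix of `ac` that matches the current input suffix. Reaching q2 means `ac` has been seen, and we stay there forever. Accept from q2.
        a   b   c  
>  q0   q1  q0  q0 
   q1   q1  q0  q2 
 * q2   q2  q2  q2 
(> = start, * = accepting)

start=q0; accept=q2; q0-a->q1; q0-b->q0; q0-c->q0; q1-a->q1; q1-b->q0; q1-c->q2; q2-a->q2; q2-b->q2; q2-c->q2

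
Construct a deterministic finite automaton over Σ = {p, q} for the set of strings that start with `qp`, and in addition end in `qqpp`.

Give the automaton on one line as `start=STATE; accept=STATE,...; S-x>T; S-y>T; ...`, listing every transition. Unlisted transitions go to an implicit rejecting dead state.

Run two small machines in parallel and take their product. The first has 4 states tracking whether the input so far still matches the prefix `qp`; the second has 5 states tracking how much of the suffix `qqpp` has currently been matched. A product state is a pair (one from each), accepting exactly when both do. Equivalent product states are then merged.
8 states suffice.
       p  q 
>  A   B  C 
   B   B  B 
   C   D  B 
   D   D  E 
   E   D  F 
   F   G  F 
   G   H  E 
 * H   D  E 
(> = start, * = accepting)

start=A; accept=H; A-p>B; A-q>C; B-p>B; B-q>B; C-p>D; C-q>B; D-p>D; D-q>E; E-p>D; E-q>F; F-p>G; F-q>F; G-p>H; G-q>E; H-p>D; H-q>E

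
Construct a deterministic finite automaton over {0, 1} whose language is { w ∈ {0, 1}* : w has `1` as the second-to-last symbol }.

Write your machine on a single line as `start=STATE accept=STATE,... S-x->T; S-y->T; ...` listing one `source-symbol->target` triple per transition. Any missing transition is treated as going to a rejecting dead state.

Because acceptance depends on a position counted from the end, the machine has to buffer the most recent 2 symbols. Make each state the string of the last up-to-2 symbols read; on input `x` shift the window left and append `x`. Accept when the buffered window has length 2 and begins with `1`.
7 states suffice.
        0   1  
>  q0   q1  q2 
   q1   q3  q4 
   q2   q5  q6 
   q3   q3  q4 
   q4   q5  q6 
 * q5   q3  q4 
 * q6   q5  q6 
(> = start, * = accepting)

start=q0; accept=q5,q6; q0-0->q1; q0-1->q2; q1-0->q3; q1-1->q4; q2-0->q5; q2-1->q6; q3-0->q3; q3-1->q4; q4-0->q5; q4-1->q6; q5-0->q3; q5-1->q4; q6-0->q5; q6-1->q6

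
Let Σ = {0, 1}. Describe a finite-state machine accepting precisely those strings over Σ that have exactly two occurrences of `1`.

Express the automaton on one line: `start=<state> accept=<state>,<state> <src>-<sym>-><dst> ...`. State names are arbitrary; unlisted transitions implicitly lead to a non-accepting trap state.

Only the number of `1`s matters, and only up to 3. Make a chain s0 → s1 → s2 → s3 advanced by each `1` (with s3 absorbing); every other symbol self-loops. The accepting set is {s2}.
4 states suffice.
        0   1  
>  s0   s0  s1 
   s1   s1  s2 
 * s2   s2  s3 
   s3   s3  s3 
(> = start, * = accepting)

start=s0 accept=s2 s0-0->s0 s0-1->s1 s1-0->s1 s1-1->s2 s2-0->s2 s2-1->s3 s3-0->s3 s3-1->s3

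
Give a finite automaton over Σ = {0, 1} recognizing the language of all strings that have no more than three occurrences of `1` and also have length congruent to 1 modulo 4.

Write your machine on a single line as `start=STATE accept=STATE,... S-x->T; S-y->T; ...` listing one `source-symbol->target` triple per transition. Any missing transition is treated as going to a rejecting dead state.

start=A; accept=B,C,O,P; A-0->B; A-1->C; B-0->D; B-1->E; C-0->E; C-1->F; D-0->G; D-1->H; E-0->H; E-1->I; F-0->I; F-1->J; G-0->A; G-1->K; H-0->K; H-1->L; I-0->L; I-1->M; J-0->M; J-1->N; K-0->C; K-1->O; L-0->O; L-1->P; M-0->P; M-1->Q; N-0->Q; N-1->Q; O-0->F; O-1->R; P-0->R; P-1->S; Q-0->S; Q-1->S; R-0->J; R-1->T; S-0->T; S-1->T; T-0->N; T-1->N

Run two small machines in parallel and take their product. One (5 states) tracks the count of `1`s, saturating at 4; the other (4 states) tracks the input length modulo 4. Each combined state is a pair, one component from each; accept when both components accept.
With 20 states:
       0  1 
>  A   B  C 
 * B   D  E 
 * C   E  F 
   D   G  H 
   E   H  I 
   F   I  J 
   G   A  K 
   H   K  L 
   I   L  M 
   J   M  N 
   K   C  O 
   L   O  P 
   M   P  Q 
   N   Q  Q 
 * O   F  R 
 * P   R  S 
   Q   S  S 
   R   J  T 
   S   T  T 
   T   N  N 
(> = start, * = accepting)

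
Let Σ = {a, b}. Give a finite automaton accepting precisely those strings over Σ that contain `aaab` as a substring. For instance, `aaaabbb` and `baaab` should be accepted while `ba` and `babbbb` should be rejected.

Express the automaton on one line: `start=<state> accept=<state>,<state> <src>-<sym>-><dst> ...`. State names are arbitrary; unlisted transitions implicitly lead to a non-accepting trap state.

Track how much of `aaab` has been matched so far: state q0 is no progress, q4 is the absorbing accept state reached once `aaab` has occurred. Intermediate states record partial matches; on a mismatch, fall back to the longest reusable overlap.
With 5 states:
        a   b  
>  q0   q1  q0 
   q1   q2  q0 
   q2   q3  q0 
   q3   q3  q4 
 * q4   q4  q4 
(> = start, * = accepting)

start=q0 accept=q4 q0-a->q1 q0-b->q0 q1-a->q2 q1-b->q0 q2-a->q3 q2-b->q0 q3-a->q3 q3-b->q4 q4-a->q4 q4-b->q4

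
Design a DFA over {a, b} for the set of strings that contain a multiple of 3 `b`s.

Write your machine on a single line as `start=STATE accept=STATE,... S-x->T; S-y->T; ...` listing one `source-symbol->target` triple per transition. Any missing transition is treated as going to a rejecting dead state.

The only thing that matters is how many `b`s have appeared, reduced mod 3. Use one state per residue: q0 for 0, …, q2 for 2. Reading `b` moves to the next residue; anything else stays put. q0 is accepting.
With 3 states:
        a   b  
>* q0   q0  q1 
   q1   q1  q2 
   q2   q2  q0 
(> = start, * = accepting)

start=q0; accept=q0; q0-a->q0; q0-b->q1; q1-a->q1; q1-b->q2; q2-a->q2; q2-b->q0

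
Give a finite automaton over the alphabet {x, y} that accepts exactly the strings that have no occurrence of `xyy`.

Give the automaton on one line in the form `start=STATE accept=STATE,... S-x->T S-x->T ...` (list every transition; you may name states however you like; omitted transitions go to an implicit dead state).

start=A accept=A,B,C A-x->B A-y->A B-x->B B-y->C C-x->B C-y->D D-x->D D-y->D

Track partial matches of the forbidden pattern `xyy`. State D is a dead state reached once `xyy` has occurred; every other state accepts. A means no part of `xyy` is currently matched.
A 4-state machine:
       x  y 
>* A   B  A 
 * B   B  C 
 * C   B  D 
   D   D  D 
(> = start, * = accepting)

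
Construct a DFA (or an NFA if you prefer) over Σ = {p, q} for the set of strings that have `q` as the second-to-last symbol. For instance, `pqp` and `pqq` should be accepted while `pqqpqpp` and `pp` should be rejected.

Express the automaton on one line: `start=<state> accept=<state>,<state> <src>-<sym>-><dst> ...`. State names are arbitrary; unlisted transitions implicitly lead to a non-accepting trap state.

A DFA must remember the last 2 symbols (since which symbol is second-to-last isn't known until the input ends). Use one state per possible window of the last ≤2 symbols; accept from those whose window starts with `q`.
A 7-state machine:
        p   q  
>  S0   S1  S2 
   S1   S3  S4 
   S2   S5  S6 
   S3   S3  S4 
   S4   S5  S6 
 * S5   S3  S4 
 * S6   S5  S6 
(> = start, * = accepting)

start=S0 accept=S5,S6 S0-p->S1 S0-q->S2 S1-p->S3 S1-q->S4 S2-p->S5 S2-q->S6 S3-p->S3 S3-q->S4 S4-p->S5 S4-q->S6 S5-p->S3 S5-q->S4 S6-p->S5 S6-q->S6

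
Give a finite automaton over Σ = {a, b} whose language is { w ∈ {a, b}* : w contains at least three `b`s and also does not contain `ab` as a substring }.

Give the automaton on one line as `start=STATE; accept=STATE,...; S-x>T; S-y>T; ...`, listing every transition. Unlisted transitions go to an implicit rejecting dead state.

Run two small machines in parallel and take their product. One (5 states) tracks the count of `b`s, saturating at 4; the other (3 states) tracks partial matches of the forbidden pattern `ab`. Each combined state is a pair, one component from each; accept when both components accept. Equivalent product states are then merged.
With 6 states:
        a   b  
>  s0   s1  s2 
   s1   s1  s1 
   s2   s1  s3 
   s3   s1  s4 
 * s4   s5  s4 
 * s5   s5  s1 
(> = start, * = accepting)

start=s0; accept=s4,s5; s0-a>s1; s0-b>s2; s1-a>s1; s1-b>s1; s2-a>s1; s2-b>s3; s3-a>s1; s3-b>s4; s4-a>s5; s4-b>s4; s5-a>s5; s5-b>s1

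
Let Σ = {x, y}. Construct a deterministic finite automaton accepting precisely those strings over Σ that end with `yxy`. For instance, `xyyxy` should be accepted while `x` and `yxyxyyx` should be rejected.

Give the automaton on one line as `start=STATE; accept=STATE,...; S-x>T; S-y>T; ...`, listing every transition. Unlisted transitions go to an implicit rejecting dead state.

start=A; accept=D; A-x>A; A-y>B; B-x>C; B-y>B; C-x>A; C-y>D; D-x>C; D-y>B

Let each state record the length of the longest suffix of the input read so far that is also a prefix of `yxy`. B means the last symbol is `y`; C means the last 2 symbols are `yx`; D means the last 3 symbols are `yxy`. Accept only at D, where the string currently ends in `yxy`.
With 4 states:
       x  y 
>  A   A  B 
   B   C  B 
   C   A  D 
 * D   C  B 
(> = start, * = accepting)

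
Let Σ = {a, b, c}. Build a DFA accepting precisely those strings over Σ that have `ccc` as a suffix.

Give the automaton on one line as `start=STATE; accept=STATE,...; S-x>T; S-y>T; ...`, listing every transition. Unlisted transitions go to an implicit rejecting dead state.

Let each state record the length of the longest suffix of the input read so far that is also a prefix of `ccc`. s1 means the last symbol is `c`; s2 means the last 2 symbols are `cc`; s3 means the last 3 symbols are `ccc`. Accept only at s3, where the string currently ends in `ccc`.
4 states suffice.
        a   b   c  
>  s0   s0  s0  s1 
   s1   s0  s0  s2 
   s2   s0  s0  s3 
 * s3   s0  s0  s3 
(> = start, * = accepting)

start=s0; accept=s3; s0-a>s0; s0-b>s0; s0-c>s1; s1-a>s0; s1-b>s0; s1-c>s2; s2-a>s0; s2-b>s0; s2-c>s3; s3-a>s0; s3-b>s0; s3-c>s3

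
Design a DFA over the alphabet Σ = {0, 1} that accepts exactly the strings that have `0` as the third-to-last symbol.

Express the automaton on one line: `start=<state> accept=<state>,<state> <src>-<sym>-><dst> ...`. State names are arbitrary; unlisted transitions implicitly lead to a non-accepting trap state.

Because acceptance depends on a position counted from the end, the machine has to buffer the most recent 3 symbols. Make each state the string of the last up-to-3 symbols read; on input `x` shift the window left and append `x`. Accept when the buffered window has length 3 and begins with `0`.
15 states suffice.
          0    1  
>  s0     s1   s2 
   s1     s3   s4 
   s2     s5   s6 
   s3     s7   s8 
   s4     s9  s10 
   s5    s11  s12 
   s6    s13  s14 
 * s7     s7   s8 
 * s8     s9  s10 
 * s9    s11  s12 
 * s10   s13  s14 
   s11    s7   s8 
   s12    s9  s10 
   s13   s11  s12 
   s14   s13  s14 
(> = start, * = accepting)

start=s0 accept=s7,s8,s9,s10 s0-0->s1 s0-1->s2 s1-0->s3 s1-1->s4 s2-0->s5 s2-1->s6 s3-0->s7 s3-1->s8 s4-0->s9 s4-1->s10 s5-0->s11 s5-1->s12 s6-0->s13 s6-1->s14 s7-0->s7 s7-1->s8 s8-0->s9 s8-1->s10 s9-0->s11 s9-1->s12 s10-0->s13 s10-1->s14 s11-0->s7 s11-1->s8 s12-0->s9 s12-1->s10 s13-0->s11 s13-1->s12 s14-0->s13 s14-1->s14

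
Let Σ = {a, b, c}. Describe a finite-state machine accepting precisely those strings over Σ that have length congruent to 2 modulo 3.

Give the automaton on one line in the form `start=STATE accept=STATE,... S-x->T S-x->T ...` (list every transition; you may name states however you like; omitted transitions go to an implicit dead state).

Count input length modulo 3: every symbol advances one step around the cycle s0 → s1 → s2 → s0. Accept at s2.
A 3-state machine:
        a   b   c  
>  s0   s1  s1  s1 
   s1   s2  s2  s2 
 * s2   s0  s0  s0 
(> = start, * = accepting)

start=s0 accept=s2 s0-a->s1 s0-b->s1 s0-c->s1 s1-a->s2 s1-b->s2 s1-c->s2 s2-a->s0 s2-b->s0 s2-c->s0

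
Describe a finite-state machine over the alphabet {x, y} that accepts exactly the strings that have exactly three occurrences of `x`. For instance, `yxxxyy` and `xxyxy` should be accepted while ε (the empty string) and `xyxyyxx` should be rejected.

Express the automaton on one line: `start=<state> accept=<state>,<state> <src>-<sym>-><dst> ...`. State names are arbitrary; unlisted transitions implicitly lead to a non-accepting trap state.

Only the number of `x`s matters, and only up to 4. Make a chain A → B → C → D → E advanced by each `x` (with E absorbing); every other symbol self-loops. The accepting set is {D}.
A 5-state machine:
       x  y 
>  A   B  A 
   B   C  B 
   C   D  C 
 * D   E  D 
   E   E  E 
(> = start, * = accepting)

start=A accept=D A-x->B A-y->A B-x->C B-y->B C-x->D C-y->C D-x->E D-y->D E-x->E E-y->E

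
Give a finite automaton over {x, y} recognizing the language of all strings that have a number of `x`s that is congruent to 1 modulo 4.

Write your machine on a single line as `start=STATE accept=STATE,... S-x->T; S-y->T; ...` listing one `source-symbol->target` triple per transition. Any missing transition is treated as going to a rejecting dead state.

start=q0; accept=q1; q0-x->q1; q0-y->q0; q1-x->q2; q1-y->q1; q2-x->q3; q2-y->q2; q3-x->q0; q3-y->q3

The only thing that matters is how many `x`s have appeared, reduced mod 4. Use one state per residue: q0 for 0, …, q3 for 3. Reading `x` moves to the next residue; anything else stays put. q1 is accepting.
        x   y  
>  q0   q1  q0 
 * q1   q2  q1 
   q2   q3  q2 
   q3   q0  q3 
(> = start, * = accepting)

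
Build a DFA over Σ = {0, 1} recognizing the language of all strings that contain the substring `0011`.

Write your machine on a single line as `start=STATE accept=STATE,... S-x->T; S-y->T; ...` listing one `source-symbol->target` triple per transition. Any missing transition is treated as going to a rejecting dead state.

Track how much of `0011` has been matched so far: state S0 is no progress, S4 is the absorbing accept state reached once `0011` has occurred. Intermediate states record partial matches; on a mismatch, fall back to the longest reusable overlap.
A 5-state machine:
        0   1  
>  S0   S1  S0 
   S1   S2  S0 
   S2   S2  S3 
   S3   S1  S4 
 * S4   S4  S4 
(> = start, * = accepting)

start=S0; accept=S4; S0-0->S1; S0-1->S0; S1-0->S2; S1-1->S0; S2-0->S2; S2-1->S3; S3-0->S1; S3-1->S4; S4-0->S4; S4-1->S4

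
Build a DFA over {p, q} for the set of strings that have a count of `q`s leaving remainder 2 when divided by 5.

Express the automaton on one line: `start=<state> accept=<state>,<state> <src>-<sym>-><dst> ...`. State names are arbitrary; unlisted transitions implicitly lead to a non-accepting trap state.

Keep the running count of `q`s modulo 5: each `q` advances along the cycle S0 → S1 → S2 → S3 → S4 → S0 while other symbols loop. Accept at S2.
With 5 states:
        p   q  
>  S0   S0  S1 
   S1   S1  S2 
 * S2   S2  S3 
   S3   S3  S4 
   S4   S4  S0 
(> = start, * = accepting)

start=S0 accept=S2 S0-p->S0 S0-q->S1 S1-p->S1 S1-q->S2 S2-p->S2 S2-q->S3 S3-p->S3 S3-q->S4 S4-p->S4 S4-q->S0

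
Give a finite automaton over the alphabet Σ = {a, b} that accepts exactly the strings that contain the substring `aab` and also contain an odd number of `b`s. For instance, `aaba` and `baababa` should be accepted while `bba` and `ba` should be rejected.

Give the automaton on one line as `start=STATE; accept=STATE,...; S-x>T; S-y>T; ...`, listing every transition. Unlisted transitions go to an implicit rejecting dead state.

start=q0; accept=q5; q0-a>q1; q0-b>q2; q1-a>q3; q1-b>q2; q2-a>q4; q2-b>q0; q3-a>q3; q3-b>q5; q4-a>q6; q4-b>q0; q5-a>q5; q5-b>q3; q6-a>q6; q6-b>q3

Run two small machines in parallel and take their product. The first has 4 states tracking whether and how much of `aab` has been seen; the second has 2 states tracking the count of `b`s modulo 2. A product state is a pair (one from each), accepting exactly when both do. Minimizing collapses redundant product states.
        a   b  
>  q0   q1  q2 
   q1   q3  q2 
   q2   q4  q0 
   q3   q3  q5 
   q4   q6  q0 
 * q5   q5  q3 
   q6   q6  q3 
(> = start, * = accepting)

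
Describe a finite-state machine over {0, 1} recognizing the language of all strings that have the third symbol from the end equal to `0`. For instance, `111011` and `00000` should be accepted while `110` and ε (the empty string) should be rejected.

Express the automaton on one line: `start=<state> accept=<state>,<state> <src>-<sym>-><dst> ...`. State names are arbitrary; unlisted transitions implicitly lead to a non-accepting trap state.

A DFA must remember the last 3 symbols (since which symbol is third-to-last isn't known until the input ends). Use one state per possible window of the last ≤3 symbols; accept from those whose window starts with `0`.
With 15 states:
          0    1  
>  q0     q1   q2 
   q1     q3   q4 
   q2     q5   q6 
   q3     q7   q8 
   q4     q9  q10 
   q5    q11  q12 
   q6    q13  q14 
 * q7     q7   q8 
 * q8     q9  q10 
 * q9    q11  q12 
 * q10   q13  q14 
   q11    q7   q8 
   q12    q9  q10 
   q13   q11  q12 
   q14   q13  q14 
(> = start, * = accepting)

start=q0 accept=q7,q8,q9,q10 q0-0->q1 q0-1->q2 q1-0->q3 q1-1->q4 q2-0->q5 q2-1->q6 q3-0->q7 q3-1->q8 q4-0->q9 q4-1->q10 q5-0->q11 q5-1->q12 q6-0->q13 q6-1->q14 q7-0->q7 q7-1->q8 q8-0->q9 q8-1->q10 q9-0->q11 q9-1->q12 q10-0->q13 q10-1->q14 q11-0->q7 q11-1->q8 q12-0->q9 q12-1->q10 q13-0->q11 q13-1->q12 q14-0->q13 q14-1->q14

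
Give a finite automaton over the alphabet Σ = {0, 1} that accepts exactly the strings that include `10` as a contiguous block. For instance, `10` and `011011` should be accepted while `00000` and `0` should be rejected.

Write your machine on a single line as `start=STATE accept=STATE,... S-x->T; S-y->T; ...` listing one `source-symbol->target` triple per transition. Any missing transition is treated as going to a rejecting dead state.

States q0..q1 record the length of the longest prefix of `10` that matches the current input suffix. Reaching q2 means `10` has been seen, and we stay there forever. Accept from q2.
3 states suffice.
        0   1  
>  q0   q0  q1 
   q1   q2  q1 
 * q2   q2  q2 
(> = start, * = accepting)

start=q0; accept=q2; q0-0->q0; q0-1->q1; q1-0->q2; q1-1->q1; q2-0->q2; q2-1->q2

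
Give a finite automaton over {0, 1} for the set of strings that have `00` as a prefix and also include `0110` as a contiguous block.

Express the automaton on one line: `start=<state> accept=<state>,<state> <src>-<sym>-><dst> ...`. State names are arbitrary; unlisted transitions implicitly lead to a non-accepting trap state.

start=S0 accept=S6 S0-0->S1 S0-1->S2 S1-0->S3 S1-1->S2 S2-0->S2 S2-1->S2 S3-0->S3 S3-1->S4 S4-0->S3 S4-1->S5 S5-0->S6 S5-1->S7 S6-0->S6 S6-1->S6 S7-0->S3 S7-1->S7

Build one automaton per condition and run them in lockstep. The first has 4 states tracking whether the input so far still matches the prefix `00`; the second has 5 states tracking whether and how much of `0110` has been seen. A product state is a pair (one from each), accepting exactly when both do. After merging equivalent states the machine shrinks.
With 8 states:
        0   1  
>  S0   S1  S2 
   S1   S3  S2 
   S2   S2  S2 
   S3   S3  S4 
   S4   S3  S5 
   S5   S6  S7 
 * S6   S6  S6 
   S7   S3  S7 
(> = start, * = accepting)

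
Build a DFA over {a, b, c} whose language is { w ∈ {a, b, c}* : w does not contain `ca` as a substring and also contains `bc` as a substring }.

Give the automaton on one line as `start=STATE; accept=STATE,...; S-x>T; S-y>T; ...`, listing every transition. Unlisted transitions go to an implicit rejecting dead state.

Handle the two conditions separately and then intersect. One (3 states) tracks partial matches of the forbidden pattern `ca`; the other (3 states) tracks whether and how much of `bc` has been seen. Each combined state is a pair, one component from each; accept when both components accept.
An 8-state machine:
        a   b   c  
>  q0   q0  q1  q2 
   q1   q0  q1  q3 
   q2   q4  q1  q2 
 * q3   q5  q6  q3 
   q4   q4  q7  q4 
   q5   q5  q5  q5 
 * q6   q6  q6  q3 
   q7   q4  q7  q5 
(> = start, * = accepting)

start=q0; accept=q3,q6; q0-a>q0; q0-b>q1; q0-c>q2; q1-a>q0; q1-b>q1; q1-c>q3; q2-a>q4; q2-b>q1; q2-c>q2; q3-a>q5; q3-b>q6; q3-c>q3; q4-a>q4; q4-b>q7; q4-c>q4; q5-a>q5; q5-b>q5; q5-c>q5; q6-a>q6; q6-b>q6; q6-c>q3; q7-a>q4; q7-b>q7; q7-c>q5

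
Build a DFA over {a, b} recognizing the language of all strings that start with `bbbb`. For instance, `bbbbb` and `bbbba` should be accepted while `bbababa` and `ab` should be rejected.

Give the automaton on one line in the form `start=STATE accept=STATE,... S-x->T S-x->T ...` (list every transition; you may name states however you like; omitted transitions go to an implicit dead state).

start=q0 accept=q4 q0-a->q5 q0-b->q1 q1-a->q5 q1-b->q2 q2-a->q5 q2-b->q3 q3-a->q5 q3-b->q4 q4-a->q4 q4-b->q4 q5-a->q5 q5-b->q5

Check the first 4 symbols one by one: q0 through q3 record how many have matched `bbbb` so far; any wrong symbol goes to the dead state q5. After all 4 match we enter the accepting sink q4.
6 states suffice.
        a   b  
>  q0   q5  q1 
   q1   q5  q2 
   q2   q5  q3 
   q3   q5  q4 
 * q4   q4  q4 
   q5   q5  q5 
(> = start, * = accepting)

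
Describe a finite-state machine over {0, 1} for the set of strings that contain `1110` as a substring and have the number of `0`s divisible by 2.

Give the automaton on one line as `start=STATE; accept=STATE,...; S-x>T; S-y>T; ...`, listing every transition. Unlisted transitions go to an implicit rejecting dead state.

Run two small machines in parallel and take their product. One (5 states) tracks whether and how much of `1110` has been seen; the other (2 states) tracks the count of `0`s modulo 2. Each combined state is a pair, one component from each; accept when both components accept.
10 states suffice.
        0   1  
>  s0   s1  s2 
   s1   s0  s3 
   s2   s1  s4 
   s3   s0  s5 
   s4   s1  s6 
   s5   s0  s7 
   s6   s8  s6 
   s7   s9  s7 
   s8   s9  s8 
 * s9   s8  s9 
(> = start, * = accepting)

start=s0; accept=s9; s0-0>s1; s0-1>s2; s1-0>s0; s1-1>s3; s2-0>s1; s2-1>s4; s3-0>s0; s3-1>s5; s4-0>s1; s4-1>s6; s5-0>s0; s5-1>s7; s6-0>s8; s6-1>s6; s7-0>s9; s7-1>s7; s8-0>s9; s8-1>s8; s9-0>s8; s9-1>s9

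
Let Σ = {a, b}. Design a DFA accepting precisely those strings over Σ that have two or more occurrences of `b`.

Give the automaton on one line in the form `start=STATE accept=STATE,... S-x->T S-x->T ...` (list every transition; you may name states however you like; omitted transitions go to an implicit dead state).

start=s0 accept=s2,s3 s0-a->s0 s0-b->s1 s1-a->s1 s1-b->s2 s2-a->s2 s2-b->s3 s3-a->s3 s3-b->s3

Count `b`s, saturating at 3: states s0 through s2 mean 0 through 2 `b`s seen; s3 means more than 2. Each `b` increments (capped at s3); other symbols loop. Accept from {s2, s3}.
        a   b  
>  s0   s0  s1 
   s1   s1  s2 
 * s2   s2  s3 
 * s3   s3  s3 
(> = start, * = accepting)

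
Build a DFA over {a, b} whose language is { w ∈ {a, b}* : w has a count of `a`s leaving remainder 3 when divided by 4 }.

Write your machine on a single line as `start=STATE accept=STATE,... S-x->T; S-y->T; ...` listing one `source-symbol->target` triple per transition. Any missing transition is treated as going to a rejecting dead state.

The only thing that matters is how many `a`s have appeared, reduced mod 4. Use one state per residue: s0 for 0, …, s3 for 3. Reading `a` moves to the next residue; anything else stays put. s3 is accepting.
        a   b  
>  s0   s1  s0 
   s1   s2  s1 
   s2   s3  s2 
 * s3   s0  s3 
(> = start, * = accepting)

start=s0; accept=s3; s0-a->s1; s0-b->s0; s1-a->s2; s1-b->s1; s2-a->s3; s2-b->s2; s3-a->s0; s3-b->s3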